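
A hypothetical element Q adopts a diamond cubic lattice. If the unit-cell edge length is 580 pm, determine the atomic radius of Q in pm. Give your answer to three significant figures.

In a diamond cubic lattice, nearest neighbors lie along the body diagonal with √3·a = 8r.
r = √3·a/8 = 1.7321 × 580 / 8 = 126 pm.

126 pm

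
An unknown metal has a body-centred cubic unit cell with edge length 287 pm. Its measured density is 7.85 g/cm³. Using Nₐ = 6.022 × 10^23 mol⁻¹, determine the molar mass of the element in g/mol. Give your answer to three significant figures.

55.9 g/mol

A BCC cell has Z = 2 atoms; a = 2.870 × 10^-8 cm.
M = ρ·N_A·a³/Z = 7.85 × 6.022 × 10²³ × 2.364 × 10^-23 / 2 = 55.9 g/mol.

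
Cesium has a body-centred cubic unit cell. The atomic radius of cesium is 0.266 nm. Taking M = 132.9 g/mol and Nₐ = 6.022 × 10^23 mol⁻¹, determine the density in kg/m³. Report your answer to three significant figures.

1900 kg/m³

In a BCC lattice, atoms touch along the body diagonal, so √3·a = 4r, giving a = 0.6143 nm = 6.143 × 10^-8 cm.
With Z = 2, ρ = Z·M/(N_A·a³) = 2 × 132.9 / (6.022 × 10²³ × 2.318 × 10^-22) = 1.904 g/cm³ = 1900 kg/m³.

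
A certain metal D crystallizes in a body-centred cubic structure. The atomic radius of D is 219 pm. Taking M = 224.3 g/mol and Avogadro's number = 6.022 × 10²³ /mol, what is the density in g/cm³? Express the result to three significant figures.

5.76 g/cm³

In a BCC lattice, atoms touch along the body diagonal, so √3·a = 4r, giving a = 505.8 pm = 5.058 × 10^-8 cm.
With Z = 2, ρ = Z·M/(N_A·a³) = 2 × 224.3 / (6.022 × 10²³ × 1.294 × 10^-22) = 5.758 g/cm³.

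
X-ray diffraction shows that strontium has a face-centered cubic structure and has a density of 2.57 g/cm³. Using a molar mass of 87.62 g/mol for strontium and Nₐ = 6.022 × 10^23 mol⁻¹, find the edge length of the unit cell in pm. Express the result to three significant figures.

610 pm

With Z = 4 atoms per FCC cell, a³ = Z·M/(N_A·ρ) = 4 × 87.62 / (6.022 × 10²³ × 2.570 g/cm³) = 2.265 × 10^-22 cm³.
a = (2.265 × 10^-22)^(1/3) = 6.095 × 10^-8 cm = 610 pm.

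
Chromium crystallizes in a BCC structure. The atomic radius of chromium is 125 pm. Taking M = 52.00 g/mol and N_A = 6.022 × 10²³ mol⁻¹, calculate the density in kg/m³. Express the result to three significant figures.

In a BCC lattice, atoms touch along the body diagonal, so √3·a = 4r, giving a = 288.7 pm = 2.887 × 10^-8 cm.
With Z = 2, ρ = Z·M/(N_A·a³) = 2 × 52.00 / (6.022 × 10²³ × 2.406 × 10^-23) = 7.179 g/cm³ = 7180 kg/m³.

7180 kg/m³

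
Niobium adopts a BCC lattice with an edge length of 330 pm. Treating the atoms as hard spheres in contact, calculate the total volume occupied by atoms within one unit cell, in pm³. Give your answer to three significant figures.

2.44 × 10^7 pm³

In a BCC lattice atoms touch along the body diagonal, so √3·a = 4r, so r = 0.4330a = 142.9 pm.
V_atoms = Z × (4/3)πr³ = 2 × (4/3)π × (142.9)³ = 2.44 × 10^7 pm³.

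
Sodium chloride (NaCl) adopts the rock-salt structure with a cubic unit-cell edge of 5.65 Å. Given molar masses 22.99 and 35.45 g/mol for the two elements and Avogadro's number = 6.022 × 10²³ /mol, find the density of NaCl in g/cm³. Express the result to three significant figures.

2.15 g/cm³

The rock-salt structure contains Z = 4 formula units per cell; M(NaCl) = 22.99 + 35.45 = 58.44 g/mol.
a³ = (5.650 × 10^-8 cm)³ = 1.804 × 10^-22 cm³.
ρ = 4 × 58.44 / (6.022 × 10²³ × 1.804 × 10^-22) = 2.152 g/cm³.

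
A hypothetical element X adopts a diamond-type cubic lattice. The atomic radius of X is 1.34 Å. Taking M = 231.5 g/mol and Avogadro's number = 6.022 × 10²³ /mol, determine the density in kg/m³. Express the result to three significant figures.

In a diamond cubic lattice, nearest neighbors lie along the body diagonal with √3·a = 8r, giving a = 6.189 Å = 6.189 × 10^-8 cm.
With Z = 8, ρ = Z·M/(N_A·a³) = 8 × 231.5 / (6.022 × 10²³ × 2.371 × 10^-22) = 12.97 g/cm³ = 13000 kg/m³.

13000 kg/m³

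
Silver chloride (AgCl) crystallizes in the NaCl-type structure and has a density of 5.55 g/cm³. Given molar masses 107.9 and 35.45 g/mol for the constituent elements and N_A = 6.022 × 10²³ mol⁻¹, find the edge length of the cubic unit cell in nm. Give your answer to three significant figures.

M(AgCl) = 143.35 g/mol; Z = 4 formula units per cell.
a³ = Z·M/(N_A·ρ) = 4 × 143.35 / (6.022 × 10²³ × 5.55) = 1.716 × 10^-22 cm³, so a = 5.557 × 10^-8 cm = 0.556 nm.

0.556 nm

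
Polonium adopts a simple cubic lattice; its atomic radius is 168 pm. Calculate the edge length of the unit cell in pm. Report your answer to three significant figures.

In a simple cubic lattice, atoms touch along the cell edge, so a = 2r.
a = 2r = 2 × 168 = 336 pm.

336 pm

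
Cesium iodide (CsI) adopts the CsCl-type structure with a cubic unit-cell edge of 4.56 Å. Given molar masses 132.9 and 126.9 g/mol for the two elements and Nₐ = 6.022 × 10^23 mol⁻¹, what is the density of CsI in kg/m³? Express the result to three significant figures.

The CsCl-type structure contains Z = 1 formula unit per cell; M(CsI) = 132.9 + 126.9 = 259.8 g/mol.
a³ = (4.560 × 10^-8 cm)³ = 9.482 × 10^-23 cm³.
ρ = 1 × 259.8 / (6.022 × 10²³ × 9.482 × 10^-23) = 4.550 g/cm³ = 4550 kg/m³.

4550 kg/m³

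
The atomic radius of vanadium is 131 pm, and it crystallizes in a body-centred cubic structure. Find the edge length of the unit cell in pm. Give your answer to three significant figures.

In a BCC lattice, atoms touch along the body diagonal, so √3·a = 4r.
a = 4r/√3 = 4 × 131 / 1.7321 = 303 pm.

303 pm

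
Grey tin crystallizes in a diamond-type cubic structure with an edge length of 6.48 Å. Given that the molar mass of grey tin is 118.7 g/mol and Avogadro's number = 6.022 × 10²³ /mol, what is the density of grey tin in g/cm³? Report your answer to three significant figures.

A diamond cubic unit cell contains Z = 8 atoms.
Cell volume: a³ = (6.48 Å)³ = (6.480 × 10^-8 cm)³ = 2.721 × 10^-22 cm³.
ρ = Z·M/(N_A·a³) = 8 × 118.7 / (6.022 × 10²³ × 2.721 × 10^-22) = 5.795 g/cm³.

5.80 g/cm³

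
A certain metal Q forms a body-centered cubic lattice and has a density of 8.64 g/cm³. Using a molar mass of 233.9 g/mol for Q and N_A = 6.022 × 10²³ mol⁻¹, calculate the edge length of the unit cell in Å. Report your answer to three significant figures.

With Z = 2 atoms per BCC cell, a³ = Z·M/(N_A·ρ) = 2 × 233.9 / (6.022 × 10²³ × 8.640 g/cm³) = 8.991 × 10^-23 cm³.
a = (8.991 × 10^-23)^(1/3) = 4.480 × 10^-8 cm = 4.48 Å.

4.48 Å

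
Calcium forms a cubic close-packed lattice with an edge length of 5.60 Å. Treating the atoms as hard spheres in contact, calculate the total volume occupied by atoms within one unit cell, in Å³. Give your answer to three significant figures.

130 Å³

In an FCC lattice atoms touch along the face diagonal, so √2·a = 4r, so r = 0.3536a = 1.980 Å.
V_atoms = Z × (4/3)πr³ = 4 × (4/3)π × (1.980)³ = 130 Å³.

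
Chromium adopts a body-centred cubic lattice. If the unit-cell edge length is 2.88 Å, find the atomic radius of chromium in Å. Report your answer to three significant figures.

In a BCC lattice, atoms touch along the body diagonal, so √3·a = 4r.
r = √3·a/4 = 1.7321 × 2.88 / 4 = 1.25 Å.

1.25 Å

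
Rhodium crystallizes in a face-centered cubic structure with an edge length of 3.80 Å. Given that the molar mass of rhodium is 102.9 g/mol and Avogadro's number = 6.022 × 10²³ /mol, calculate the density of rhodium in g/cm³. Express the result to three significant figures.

An FCC unit cell contains Z = 4 atoms.
Cell volume: a³ = (3.80 Å)³ = (3.800 × 10^-8 cm)³ = 5.487 × 10^-23 cm³.
ρ = Z·M/(N_A·a³) = 4 × 102.9 / (6.022 × 10²³ × 5.487 × 10^-23) = 12.46 g/cm³.

12.5 g/cm³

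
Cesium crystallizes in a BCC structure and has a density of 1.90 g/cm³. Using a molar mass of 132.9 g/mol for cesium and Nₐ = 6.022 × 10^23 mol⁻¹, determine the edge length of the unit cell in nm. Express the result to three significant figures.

0.615 nm

With Z = 2 atoms per BCC cell, a³ = Z·M/(N_A·ρ) = 2 × 132.9 / (6.022 × 10²³ × 1.900 g/cm³) = 2.323 × 10^-22 cm³.
a = (2.323 × 10^-22)^(1/3) = 6.147 × 10^-8 cm = 0.615 nm.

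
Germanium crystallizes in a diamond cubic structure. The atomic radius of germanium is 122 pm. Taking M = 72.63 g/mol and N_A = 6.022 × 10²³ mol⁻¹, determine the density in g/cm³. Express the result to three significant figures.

5.39 g/cm³

In a diamond cubic lattice, nearest neighbors lie along the body diagonal with √3·a = 8r, giving a = 563.5 pm = 5.635 × 10^-8 cm.
With Z = 8, ρ = Z·M/(N_A·a³) = 8 × 72.63 / (6.022 × 10²³ × 1.789 × 10^-22) = 5.393 g/cm³.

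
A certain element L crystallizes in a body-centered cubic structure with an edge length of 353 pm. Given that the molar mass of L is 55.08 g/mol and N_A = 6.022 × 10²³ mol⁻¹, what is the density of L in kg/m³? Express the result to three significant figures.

A BCC unit cell contains Z = 2 atoms.
Cell volume: a³ = (353 pm)³ = (3.530 × 10^-8 cm)³ = 4.399 × 10^-23 cm³.
ρ = Z·M/(N_A·a³) = 2 × 55.08 / (6.022 × 10²³ × 4.399 × 10^-23) = 4.159 g/cm³ = 4160 kg/m³.

4160 kg/m³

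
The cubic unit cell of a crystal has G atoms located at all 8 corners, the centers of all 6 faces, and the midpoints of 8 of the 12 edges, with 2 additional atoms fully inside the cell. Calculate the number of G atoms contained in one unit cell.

Corner atoms are shared by 8 cells (1/8 each), face atoms by 2 (1/2 each), edge atoms by 4 (1/4 each), interior atoms are unshared.
Net atoms = 8 × 1/8 + 6 × 1/2 + 8 × 1/4 + 2 = 1 + 3 + 2 + 2 = 8.

8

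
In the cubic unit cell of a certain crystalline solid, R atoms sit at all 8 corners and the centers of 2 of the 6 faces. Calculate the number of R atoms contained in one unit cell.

Corner atoms are shared by 8 cells (1/8 each), face atoms by 2 (1/2 each).
Net atoms = 8 × 1/8 + 2 × 1/2 = 1 + 1 = 2.

2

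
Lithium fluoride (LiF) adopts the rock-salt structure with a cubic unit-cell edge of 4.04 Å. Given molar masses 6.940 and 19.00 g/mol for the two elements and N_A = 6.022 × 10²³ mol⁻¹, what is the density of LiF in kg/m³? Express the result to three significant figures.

The rock-salt structure contains Z = 4 formula units per cell; M(LiF) = 6.940 + 19.00 = 25.94 g/mol.
a³ = (4.040 × 10^-8 cm)³ = 6.594 × 10^-23 cm³.
ρ = 4 × 25.94 / (6.022 × 10²³ × 6.594 × 10^-23) = 2.613 g/cm³ = 2610 kg/m³.

2610 kg/m³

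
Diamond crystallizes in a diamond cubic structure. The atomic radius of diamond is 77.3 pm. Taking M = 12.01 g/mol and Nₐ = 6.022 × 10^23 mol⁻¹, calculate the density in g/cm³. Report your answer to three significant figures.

In a diamond cubic lattice, nearest neighbors lie along the body diagonal with √3·a = 8r, giving a = 357.0 pm = 3.570 × 10^-8 cm.
With Z = 8, ρ = Z·M/(N_A·a³) = 8 × 12.01 / (6.022 × 10²³ × 4.551 × 10^-23) = 3.506 g/cm³.

3.51 g/cm³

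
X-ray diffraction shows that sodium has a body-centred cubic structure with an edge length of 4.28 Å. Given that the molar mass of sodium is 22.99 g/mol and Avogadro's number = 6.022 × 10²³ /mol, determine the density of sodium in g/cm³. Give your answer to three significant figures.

A BCC unit cell contains Z = 2 atoms.
Cell volume: a³ = (4.28 Å)³ = (4.280 × 10^-8 cm)³ = 7.840 × 10^-23 cm³.
ρ = Z·M/(N_A·a³) = 2 × 22.99 / (6.022 × 10²³ × 7.840 × 10^-23) = 0.9739 g/cm³.

0.974 g/cm³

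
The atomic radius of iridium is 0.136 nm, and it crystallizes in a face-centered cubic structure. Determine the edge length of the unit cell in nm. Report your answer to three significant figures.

0.385 nm

In an FCC lattice, atoms touch along the face diagonal, so √2·a = 4r.
a = 4r/√2 = 4 × 0.136 / 1.4142 = 0.385 nm.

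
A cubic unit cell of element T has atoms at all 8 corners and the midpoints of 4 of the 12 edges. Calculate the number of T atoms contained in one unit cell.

2

Corner atoms are shared by 8 cells (1/8 each), edge atoms by 4 (1/4 each).
Net atoms = 8 × 1/8 + 4 × 1/4 = 1 + 1 = 2.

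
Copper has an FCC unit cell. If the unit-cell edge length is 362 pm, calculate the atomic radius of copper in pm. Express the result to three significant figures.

In an FCC lattice, atoms touch along the face diagonal, so √2·a = 4r.
r = √2·a/4 = 1.4142 × 362 / 4 = 128 pm.

128 pm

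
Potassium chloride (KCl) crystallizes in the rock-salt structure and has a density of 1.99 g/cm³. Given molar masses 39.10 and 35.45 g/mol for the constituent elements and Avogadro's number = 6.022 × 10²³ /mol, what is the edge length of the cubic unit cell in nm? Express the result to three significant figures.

M(KCl) = 74.55 g/mol; Z = 4 formula units per cell.
a³ = Z·M/(N_A·ρ) = 4 × 74.55 / (6.022 × 10²³ × 1.99) = 2.488 × 10^-22 cm³, so a = 6.290 × 10^-8 cm = 0.629 nm.

0.629 nm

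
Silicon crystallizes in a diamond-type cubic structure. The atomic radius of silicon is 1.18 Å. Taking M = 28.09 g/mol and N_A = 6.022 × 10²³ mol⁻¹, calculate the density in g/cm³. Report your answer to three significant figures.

2.30 g/cm³

In a diamond cubic lattice, nearest neighbors lie along the body diagonal with √3·a = 8r, giving a = 5.450 Å = 5.450 × 10^-8 cm.
With Z = 8, ρ = Z·M/(N_A·a³) = 8 × 28.09 / (6.022 × 10²³ × 1.619 × 10^-22) = 2.305 g/cm³.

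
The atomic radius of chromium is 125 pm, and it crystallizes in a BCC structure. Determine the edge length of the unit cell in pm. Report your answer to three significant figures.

In a BCC lattice, atoms touch along the body diagonal, so √3·a = 4r.
a = 4r/√3 = 4 × 125 / 1.7321 = 289 pm.

289 pm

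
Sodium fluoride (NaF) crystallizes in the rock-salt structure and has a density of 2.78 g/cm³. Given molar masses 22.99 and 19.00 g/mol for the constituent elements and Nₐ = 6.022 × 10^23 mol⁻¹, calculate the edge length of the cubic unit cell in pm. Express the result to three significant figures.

465 pm

M(NaF) = 41.99 g/mol; Z = 4 formula units per cell.
a³ = Z·M/(N_A·ρ) = 4 × 41.99 / (6.022 × 10²³ × 2.78) = 1.003 × 10^-22 cm³, so a = 4.647 × 10^-8 cm = 465 pm.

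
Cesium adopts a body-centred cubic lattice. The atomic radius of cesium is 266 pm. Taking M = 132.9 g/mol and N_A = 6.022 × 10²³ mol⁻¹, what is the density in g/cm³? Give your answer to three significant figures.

1.90 g/cm³

In a BCC lattice, atoms touch along the body diagonal, so √3·a = 4r, giving a = 614.3 pm = 6.143 × 10^-8 cm.
With Z = 2, ρ = Z·M/(N_A·a³) = 2 × 132.9 / (6.022 × 10²³ × 2.318 × 10^-22) = 1.904 g/cm³.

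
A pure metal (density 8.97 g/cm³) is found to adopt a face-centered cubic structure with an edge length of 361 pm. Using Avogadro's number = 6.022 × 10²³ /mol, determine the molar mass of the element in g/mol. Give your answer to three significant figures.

63.5 g/mol

An FCC cell has Z = 4 atoms; a = 3.610 × 10^-8 cm.
M = ρ·N_A·a³/Z = 8.97 × 6.022 × 10²³ × 4.705 × 10^-23 / 4 = 63.5 g/mol.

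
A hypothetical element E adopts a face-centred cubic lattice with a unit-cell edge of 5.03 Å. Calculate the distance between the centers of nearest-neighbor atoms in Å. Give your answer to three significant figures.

3.56 Å

In an FCC structure, atoms touch along the face diagonal, so √2·a = 4r; the nearest-neighbor distance equals 2r = 0.7071·a.
d = 0.7071 × 5.03 = 3.56 Å.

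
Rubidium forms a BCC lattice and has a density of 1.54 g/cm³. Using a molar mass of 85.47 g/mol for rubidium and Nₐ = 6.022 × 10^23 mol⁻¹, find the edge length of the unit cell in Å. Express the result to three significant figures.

5.69 Å

With Z = 2 atoms per BCC cell, a³ = Z·M/(N_A·ρ) = 2 × 85.47 / (6.022 × 10²³ × 1.540 g/cm³) = 1.843 × 10^-22 cm³.
a = (1.843 × 10^-22)^(1/3) = 5.691 × 10^-8 cm = 5.69 Å.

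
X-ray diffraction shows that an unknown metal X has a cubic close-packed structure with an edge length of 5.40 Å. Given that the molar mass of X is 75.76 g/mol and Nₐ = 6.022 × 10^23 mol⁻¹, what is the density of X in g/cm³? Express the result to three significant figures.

3.20 g/cm³

An FCC unit cell contains Z = 4 atoms.
Cell volume: a³ = (5.40 Å)³ = (5.400 × 10^-8 cm)³ = 1.575 × 10^-22 cm³.
ρ = Z·M/(N_A·a³) = 4 × 75.76 / (6.022 × 10²³ × 1.575 × 10^-22) = 3.196 g/cm³.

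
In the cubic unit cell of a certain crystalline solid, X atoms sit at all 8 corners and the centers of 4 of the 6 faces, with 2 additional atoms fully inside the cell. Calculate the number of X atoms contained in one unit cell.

5

Corner atoms are shared by 8 cells (1/8 each), face atoms by 2 (1/2 each), interior atoms are unshared.
Net atoms = 8 × 1/8 + 4 × 1/2 + 2 = 1 + 2 + 2 = 5.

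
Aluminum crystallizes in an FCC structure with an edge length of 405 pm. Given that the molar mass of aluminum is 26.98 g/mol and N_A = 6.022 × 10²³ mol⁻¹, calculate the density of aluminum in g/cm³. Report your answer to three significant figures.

An FCC unit cell contains Z = 4 atoms.
Cell volume: a³ = (405 pm)³ = (4.050 × 10^-8 cm)³ = 6.643 × 10^-23 cm³.
ρ = Z·M/(N_A·a³) = 4 × 26.98 / (6.022 × 10²³ × 6.643 × 10^-23) = 2.698 g/cm³.

2.70 g/cm³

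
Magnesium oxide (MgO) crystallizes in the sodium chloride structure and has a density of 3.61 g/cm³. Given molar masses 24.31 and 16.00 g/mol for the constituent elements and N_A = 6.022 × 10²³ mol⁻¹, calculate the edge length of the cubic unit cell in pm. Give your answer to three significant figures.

420 pm

M(MgO) = 40.31 g/mol; Z = 4 formula units per cell.
a³ = Z·M/(N_A·ρ) = 4 × 40.31 / (6.022 × 10²³ × 3.61) = 7.417 × 10^-23 cm³, so a = 4.202 × 10^-8 cm = 420 pm.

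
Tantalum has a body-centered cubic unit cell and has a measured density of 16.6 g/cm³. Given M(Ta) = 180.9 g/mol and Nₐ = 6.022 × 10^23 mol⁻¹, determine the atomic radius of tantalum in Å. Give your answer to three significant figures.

For a BCC cell (Z = 2), a³ = Z·M/(N_A·ρ) = 2 × 180.9 / (6.022 × 10²³ × 16.60) = 3.619 × 10^-23 cm³, so a = 3.308 × 10^-8 cm = 3.308 Å.
Atoms touch along the body diagonal, so √3·a = 4r, so r = 0.4330 × a = 1.43 Å.

1.43 Å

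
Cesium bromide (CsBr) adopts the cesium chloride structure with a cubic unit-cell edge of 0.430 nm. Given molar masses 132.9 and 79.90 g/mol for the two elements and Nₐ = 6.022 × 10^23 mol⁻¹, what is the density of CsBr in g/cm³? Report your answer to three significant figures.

4.44 g/cm³

The cesium chloride structure contains Z = 1 formula unit per cell; M(CsBr) = 132.9 + 79.90 = 212.8 g/mol.
a³ = (4.300 × 10^-8 cm)³ = 7.951 × 10^-23 cm³.
ρ = 1 × 212.8 / (6.022 × 10²³ × 7.951 × 10^-23) = 4.445 g/cm³.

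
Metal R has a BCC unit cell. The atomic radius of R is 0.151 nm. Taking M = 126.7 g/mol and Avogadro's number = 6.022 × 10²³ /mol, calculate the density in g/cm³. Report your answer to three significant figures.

In a BCC lattice, atoms touch along the body diagonal, so √3·a = 4r, giving a = 0.3487 nm = 3.487 × 10^-8 cm.
With Z = 2, ρ = Z·M/(N_A·a³) = 2 × 126.7 / (6.022 × 10²³ × 4.241 × 10^-23) = 9.923 g/cm³.

9.92 g/cm³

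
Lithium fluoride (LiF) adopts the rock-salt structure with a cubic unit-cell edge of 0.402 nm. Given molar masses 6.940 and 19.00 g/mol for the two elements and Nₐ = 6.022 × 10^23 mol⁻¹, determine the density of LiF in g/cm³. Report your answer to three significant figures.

2.65 g/cm³

The rock-salt structure contains Z = 4 formula units per cell; M(LiF) = 6.940 + 19.00 = 25.94 g/mol.
a³ = (4.020 × 10^-8 cm)³ = 6.496 × 10^-23 cm³.
ρ = 4 × 25.94 / (6.022 × 10²³ × 6.496 × 10^-23) = 2.652 g/cm³.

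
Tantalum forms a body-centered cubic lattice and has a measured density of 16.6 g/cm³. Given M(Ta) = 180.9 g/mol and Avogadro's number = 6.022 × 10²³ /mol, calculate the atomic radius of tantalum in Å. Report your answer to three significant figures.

1.43 Å

For a BCC cell (Z = 2), a³ = Z·M/(N_A·ρ) = 2 × 180.9 / (6.022 × 10²³ × 16.60) = 3.619 × 10^-23 cm³, so a = 3.308 × 10^-8 cm = 3.308 Å.
Atoms touch along the body diagonal, so √3·a = 4r, so r = 0.4330 × a = 1.43 Å.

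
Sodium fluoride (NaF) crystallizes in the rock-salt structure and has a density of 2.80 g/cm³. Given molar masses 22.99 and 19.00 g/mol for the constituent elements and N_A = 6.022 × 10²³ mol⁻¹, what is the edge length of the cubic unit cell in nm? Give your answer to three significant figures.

0.464 nm

M(NaF) = 41.99 g/mol; Z = 4 formula units per cell.
a³ = Z·M/(N_A·ρ) = 4 × 41.99 / (6.022 × 10²³ × 2.80) = 9.961 × 10^-23 cm³, so a = 4.636 × 10^-8 cm = 0.464 nm.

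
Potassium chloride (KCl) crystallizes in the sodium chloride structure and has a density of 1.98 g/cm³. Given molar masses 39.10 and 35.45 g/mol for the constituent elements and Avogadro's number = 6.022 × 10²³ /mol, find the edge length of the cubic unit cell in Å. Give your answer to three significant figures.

6.30 Å

M(KCl) = 74.55 g/mol; Z = 4 formula units per cell.
a³ = Z·M/(N_A·ρ) = 4 × 74.55 / (6.022 × 10²³ × 1.98) = 2.501 × 10^-22 cm³, so a = 6.300 × 10^-8 cm = 6.30 Å.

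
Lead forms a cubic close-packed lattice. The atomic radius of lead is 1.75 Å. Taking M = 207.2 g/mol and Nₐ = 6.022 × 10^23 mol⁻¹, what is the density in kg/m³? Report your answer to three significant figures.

11300 kg/m³

In an FCC lattice, atoms touch along the face diagonal, so √2·a = 4r, giving a = 4.950 Å = 4.950 × 10^-8 cm.
With Z = 4, ρ = Z·M/(N_A·a³) = 4 × 207.2 / (6.022 × 10²³ × 1.213 × 10^-22) = 11.35 g/cm³ = 11300 kg/m³.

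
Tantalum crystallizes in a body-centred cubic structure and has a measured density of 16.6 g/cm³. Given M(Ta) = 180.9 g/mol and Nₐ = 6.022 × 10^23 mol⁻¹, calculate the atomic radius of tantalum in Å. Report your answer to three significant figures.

1.43 Å

For a BCC cell (Z = 2), a³ = Z·M/(N_A·ρ) = 2 × 180.9 / (6.022 × 10²³ × 16.60) = 3.619 × 10^-23 cm³, so a = 3.308 × 10^-8 cm = 3.308 Å.
Atoms touch along the body diagonal, so √3·a = 4r, so r = 0.4330 × a = 1.43 Å.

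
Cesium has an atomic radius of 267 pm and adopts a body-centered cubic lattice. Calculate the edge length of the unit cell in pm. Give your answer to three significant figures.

In a BCC lattice, atoms touch along the body diagonal, so √3·a = 4r.
a = 4r/√3 = 4 × 267 / 1.7321 = 617 pm.

617 pm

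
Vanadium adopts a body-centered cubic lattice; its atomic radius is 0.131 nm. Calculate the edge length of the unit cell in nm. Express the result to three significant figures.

In a BCC lattice, atoms touch along the body diagonal, so √3·a = 4r.
a = 4r/√3 = 4 × 0.131 / 1.7321 = 0.303 nm.

0.303 nm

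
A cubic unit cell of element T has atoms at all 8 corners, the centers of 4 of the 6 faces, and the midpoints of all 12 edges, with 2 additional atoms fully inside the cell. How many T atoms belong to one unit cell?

8

Corner atoms are shared by 8 cells (1/8 each), face atoms by 2 (1/2 each), edge atoms by 4 (1/4 each), interior atoms are unshared.
Net atoms = 8 × 1/8 + 4 × 1/2 + 12 × 1/4 + 2 = 1 + 2 + 3 + 2 = 8.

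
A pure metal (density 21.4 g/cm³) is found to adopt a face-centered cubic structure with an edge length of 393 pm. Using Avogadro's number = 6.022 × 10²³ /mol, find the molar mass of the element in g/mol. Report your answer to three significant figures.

196 g/mol

An FCC cell has Z = 4 atoms; a = 3.930 × 10^-8 cm.
M = ρ·N_A·a³/Z = 21.4 × 6.022 × 10²³ × 6.070 × 10^-23 / 4 = 196 g/mol.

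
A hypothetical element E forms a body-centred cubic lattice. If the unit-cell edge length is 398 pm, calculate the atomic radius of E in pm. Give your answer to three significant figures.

In a BCC lattice, atoms touch along the body diagonal, so √3·a = 4r.
r = √3·a/4 = 1.7321 × 398 / 4 = 172 pm.

172 pm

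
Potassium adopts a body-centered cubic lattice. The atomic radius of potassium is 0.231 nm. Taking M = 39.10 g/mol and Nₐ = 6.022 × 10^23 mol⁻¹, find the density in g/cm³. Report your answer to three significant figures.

In a BCC lattice, atoms touch along the body diagonal, so √3·a = 4r, giving a = 0.5335 nm = 5.335 × 10^-8 cm.
With Z = 2, ρ = Z·M/(N_A·a³) = 2 × 39.10 / (6.022 × 10²³ × 1.518 × 10^-22) = 0.8553 g/cm³.

0.855 g/cm³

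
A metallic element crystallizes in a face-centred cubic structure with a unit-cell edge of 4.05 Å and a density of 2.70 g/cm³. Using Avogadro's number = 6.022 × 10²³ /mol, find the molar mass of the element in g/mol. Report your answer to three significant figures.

27.0 g/mol

An FCC cell has Z = 4 atoms; a = 4.050 × 10^-8 cm.
M = ρ·N_A·a³/Z = 2.70 × 6.022 × 10²³ × 6.643 × 10^-23 / 4 = 27.0 g/mol.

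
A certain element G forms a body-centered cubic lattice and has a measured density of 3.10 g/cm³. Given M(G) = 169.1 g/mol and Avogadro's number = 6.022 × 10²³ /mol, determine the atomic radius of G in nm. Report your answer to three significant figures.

For a BCC cell (Z = 2), a³ = Z·M/(N_A·ρ) = 2 × 169.1 / (6.022 × 10²³ × 3.100) = 1.812 × 10^-22 cm³, so a = 5.658 × 10^-8 cm = 0.5658 nm.
Atoms touch along the body diagonal, so √3·a = 4r, so r = 0.4330 × a = 0.245 nm.

0.245 nm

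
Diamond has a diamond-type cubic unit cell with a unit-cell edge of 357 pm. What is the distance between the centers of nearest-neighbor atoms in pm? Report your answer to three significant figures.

155 pm

In a diamond cubic structure, nearest neighbors lie along the body diagonal with √3·a = 8r; the nearest-neighbor distance equals 2r = 0.4330·a.
d = 0.4330 × 357 = 155 pm.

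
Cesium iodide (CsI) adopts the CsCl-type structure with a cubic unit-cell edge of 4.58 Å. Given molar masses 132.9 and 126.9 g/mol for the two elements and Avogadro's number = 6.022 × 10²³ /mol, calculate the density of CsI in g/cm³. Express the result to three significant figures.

The CsCl-type structure contains Z = 1 formula unit per cell; M(CsI) = 132.9 + 126.9 = 259.8 g/mol.
a³ = (4.580 × 10^-8 cm)³ = 9.607 × 10^-23 cm³.
ρ = 1 × 259.8 / (6.022 × 10²³ × 9.607 × 10^-23) = 4.491 g/cm³.

4.49 g/cm³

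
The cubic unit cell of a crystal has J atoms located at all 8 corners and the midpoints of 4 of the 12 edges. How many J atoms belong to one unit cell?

2

Corner atoms are shared by 8 cells (1/8 each), edge atoms by 4 (1/4 each).
Net atoms = 8 × 1/8 + 4 × 1/4 = 1 + 1 = 2.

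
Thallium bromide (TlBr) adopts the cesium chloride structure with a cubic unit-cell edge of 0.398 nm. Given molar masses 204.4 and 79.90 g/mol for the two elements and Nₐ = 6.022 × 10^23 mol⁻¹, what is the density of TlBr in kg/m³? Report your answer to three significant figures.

7490 kg/m³

The cesium chloride structure contains Z = 1 formula unit per cell; M(TlBr) = 204.4 + 79.90 = 284.3 g/mol.
a³ = (3.980 × 10^-8 cm)³ = 6.304 × 10^-23 cm³.
ρ = 1 × 284.3 / (6.022 × 10²³ × 6.304 × 10^-23) = 7.488 g/cm³ = 7490 kg/m³.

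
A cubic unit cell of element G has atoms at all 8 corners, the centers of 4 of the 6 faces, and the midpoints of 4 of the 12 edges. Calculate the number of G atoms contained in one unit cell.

Corner atoms are shared by 8 cells (1/8 each), face atoms by 2 (1/2 each), edge atoms by 4 (1/4 each).
Net atoms = 8 × 1/8 + 4 × 1/2 + 4 × 1/4 = 1 + 2 + 1 = 4.

4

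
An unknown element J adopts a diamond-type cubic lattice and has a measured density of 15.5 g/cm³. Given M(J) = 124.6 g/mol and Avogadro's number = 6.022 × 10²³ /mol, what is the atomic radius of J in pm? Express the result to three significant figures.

103 pm

For a diamond cubic cell (Z = 8), a³ = Z·M/(N_A·ρ) = 8 × 124.6 / (6.022 × 10²³ × 15.50) = 1.068 × 10^-22 cm³, so a = 4.744 × 10^-8 cm = 474.4 pm.
Nearest neighbors lie along the body diagonal with √3·a = 8r, so r = 0.2165 × a = 103 pm.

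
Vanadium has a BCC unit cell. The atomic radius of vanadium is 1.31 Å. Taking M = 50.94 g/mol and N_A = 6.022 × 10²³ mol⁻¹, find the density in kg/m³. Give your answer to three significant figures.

6110 kg/m³

In a BCC lattice, atoms touch along the body diagonal, so √3·a = 4r, giving a = 3.025 Å = 3.025 × 10^-8 cm.
With Z = 2, ρ = Z·M/(N_A·a³) = 2 × 50.94 / (6.022 × 10²³ × 2.769 × 10^-23) = 6.110 g/cm³ = 6110 kg/m³.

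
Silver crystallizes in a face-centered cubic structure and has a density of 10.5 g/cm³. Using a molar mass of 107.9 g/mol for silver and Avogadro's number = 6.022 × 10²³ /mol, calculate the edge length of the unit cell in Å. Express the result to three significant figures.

4.09 Å

With Z = 4 atoms per FCC cell, a³ = Z·M/(N_A·ρ) = 4 × 107.9 / (6.022 × 10²³ × 10.50 g/cm³) = 6.826 × 10^-23 cm³.
a = (6.826 × 10^-23)^(1/3) = 4.087 × 10^-8 cm = 4.09 Å.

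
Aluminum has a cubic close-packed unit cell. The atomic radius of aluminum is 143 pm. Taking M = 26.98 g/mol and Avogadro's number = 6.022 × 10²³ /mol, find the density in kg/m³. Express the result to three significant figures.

2710 kg/m³

In an FCC lattice, atoms touch along the face diagonal, so √2·a = 4r, giving a = 404.5 pm = 4.045 × 10^-8 cm.
With Z = 4, ρ = Z·M/(N_A·a³) = 4 × 26.98 / (6.022 × 10²³ × 6.617 × 10^-23) = 2.708 g/cm³ = 2710 kg/m³.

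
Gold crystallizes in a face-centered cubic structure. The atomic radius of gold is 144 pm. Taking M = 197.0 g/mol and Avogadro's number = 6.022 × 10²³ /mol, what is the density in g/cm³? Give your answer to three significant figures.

In an FCC lattice, atoms touch along the face diagonal, so √2·a = 4r, giving a = 407.3 pm = 4.073 × 10^-8 cm.
With Z = 4, ρ = Z·M/(N_A·a³) = 4 × 197.0 / (6.022 × 10²³ × 6.757 × 10^-23) = 19.37 g/cm³.

19.4 g/cm³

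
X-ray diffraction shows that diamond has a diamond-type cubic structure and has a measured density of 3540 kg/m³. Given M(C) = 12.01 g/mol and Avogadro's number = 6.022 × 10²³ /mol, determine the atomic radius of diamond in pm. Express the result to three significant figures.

77.0 pm

For a diamond cubic cell (Z = 8), a³ = Z·M/(N_A·ρ) = 8 × 12.01 / (6.022 × 10²³ × 3.540) = 4.507 × 10^-23 cm³, so a = 3.559 × 10^-8 cm = 355.9 pm.
Nearest neighbors lie along the body diagonal with √3·a = 8r, so r = 0.2165 × a = 77.0 pm.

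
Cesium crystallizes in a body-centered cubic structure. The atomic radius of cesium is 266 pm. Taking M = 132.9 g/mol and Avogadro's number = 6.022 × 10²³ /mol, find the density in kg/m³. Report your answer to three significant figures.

In a BCC lattice, atoms touch along the body diagonal, so √3·a = 4r, giving a = 614.3 pm = 6.143 × 10^-8 cm.
With Z = 2, ρ = Z·M/(N_A·a³) = 2 × 132.9 / (6.022 × 10²³ × 2.318 × 10^-22) = 1.904 g/cm³ = 1900 kg/m³.

1900 kg/m³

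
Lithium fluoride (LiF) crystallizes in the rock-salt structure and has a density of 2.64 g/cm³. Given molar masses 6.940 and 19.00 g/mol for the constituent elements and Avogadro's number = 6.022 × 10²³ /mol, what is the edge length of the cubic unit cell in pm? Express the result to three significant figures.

403 pm

M(LiF) = 25.94 g/mol; Z = 4 formula units per cell.
a³ = Z·M/(N_A·ρ) = 4 × 25.94 / (6.022 × 10²³ × 2.64) = 6.527 × 10^-23 cm³, so a = 4.026 × 10^-8 cm = 403 pm.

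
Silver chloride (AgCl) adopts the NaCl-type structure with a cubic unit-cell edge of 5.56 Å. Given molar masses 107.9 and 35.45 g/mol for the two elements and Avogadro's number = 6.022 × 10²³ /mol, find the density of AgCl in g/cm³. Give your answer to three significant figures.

5.54 g/cm³

The NaCl-type structure contains Z = 4 formula units per cell; M(AgCl) = 107.9 + 35.45 = 143.35 g/mol.
a³ = (5.560 × 10^-8 cm)³ = 1.719 × 10^-22 cm³.
ρ = 4 × 143.35 / (6.022 × 10²³ × 1.719 × 10^-22) = 5.540 g/cm³.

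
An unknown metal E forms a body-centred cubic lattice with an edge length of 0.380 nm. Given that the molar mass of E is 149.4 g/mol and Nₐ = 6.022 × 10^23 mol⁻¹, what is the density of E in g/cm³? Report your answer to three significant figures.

A BCC unit cell contains Z = 2 atoms.
Cell volume: a³ = (0.380 nm)³ = (3.800 × 10^-8 cm)³ = 5.487 × 10^-23 cm³.
ρ = Z·M/(N_A·a³) = 2 × 149.4 / (6.022 × 10²³ × 5.487 × 10^-23) = 9.043 g/cm³.

9.04 g/cm³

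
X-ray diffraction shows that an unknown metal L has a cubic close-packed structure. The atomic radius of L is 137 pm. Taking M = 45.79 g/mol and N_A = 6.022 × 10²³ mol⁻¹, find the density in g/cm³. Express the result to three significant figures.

5.23 g/cm³

In an FCC lattice, atoms touch along the face diagonal, so √2·a = 4r, giving a = 387.5 pm = 3.875 × 10^-8 cm.
With Z = 4, ρ = Z·M/(N_A·a³) = 4 × 45.79 / (6.022 × 10²³ × 5.818 × 10^-23) = 5.227 g/cm³.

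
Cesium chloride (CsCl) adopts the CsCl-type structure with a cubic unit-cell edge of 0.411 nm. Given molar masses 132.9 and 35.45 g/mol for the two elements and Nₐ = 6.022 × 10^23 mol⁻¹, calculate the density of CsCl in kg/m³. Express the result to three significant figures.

4030 kg/m³

The CsCl-type structure contains Z = 1 formula unit per cell; M(CsCl) = 132.9 + 35.45 = 168.35 g/mol.
a³ = (4.110 × 10^-8 cm)³ = 6.943 × 10^-23 cm³.
ρ = 1 × 168.35 / (6.022 × 10²³ × 6.943 × 10^-23) = 4.027 g/cm³ = 4030 kg/m³.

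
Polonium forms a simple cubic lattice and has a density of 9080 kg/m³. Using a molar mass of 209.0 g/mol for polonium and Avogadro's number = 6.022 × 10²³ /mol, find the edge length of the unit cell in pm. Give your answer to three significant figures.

337 pm

With Z = 1 atom per simple cubic cell, a³ = Z·M/(N_A·ρ) = 1 × 209.0 / (6.022 × 10²³ × 9.080 g/cm³) = 3.822 × 10^-23 cm³.
a = (3.822 × 10^-23)^(1/3) = 3.369 × 10^-8 cm = 337 pm.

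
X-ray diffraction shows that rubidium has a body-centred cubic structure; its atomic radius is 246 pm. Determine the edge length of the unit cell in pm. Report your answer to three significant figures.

568 pm

In a BCC lattice, atoms touch along the body diagonal, so √3·a = 4r.
a = 4r/√3 = 4 × 246 / 1.7321 = 568 pm.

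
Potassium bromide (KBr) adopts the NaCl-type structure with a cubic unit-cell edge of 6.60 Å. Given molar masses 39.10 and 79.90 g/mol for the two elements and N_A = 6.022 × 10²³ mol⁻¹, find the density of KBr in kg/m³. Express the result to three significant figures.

2750 kg/m³

The NaCl-type structure contains Z = 4 formula units per cell; M(KBr) = 39.10 + 79.90 = 119.0 g/mol.
a³ = (6.600 × 10^-8 cm)³ = 2.875 × 10^-22 cm³.
ρ = 4 × 119.0 / (6.022 × 10²³ × 2.875 × 10^-22) = 2.749 g/cm³ = 2750 kg/m³.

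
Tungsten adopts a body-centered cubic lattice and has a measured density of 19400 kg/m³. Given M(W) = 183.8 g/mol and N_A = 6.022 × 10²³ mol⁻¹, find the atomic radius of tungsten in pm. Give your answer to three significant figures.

137 pm

For a BCC cell (Z = 2), a³ = Z·M/(N_A·ρ) = 2 × 183.8 / (6.022 × 10²³ × 19.40) = 3.147 × 10^-23 cm³, so a = 3.157 × 10^-8 cm = 315.7 pm.
Atoms touch along the body diagonal, so √3·a = 4r, so r = 0.4330 × a = 137 pm.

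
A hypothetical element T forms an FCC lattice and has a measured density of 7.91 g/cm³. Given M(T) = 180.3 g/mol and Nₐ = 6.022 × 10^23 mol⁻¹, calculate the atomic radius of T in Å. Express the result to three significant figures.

For an FCC cell (Z = 4), a³ = Z·M/(N_A·ρ) = 4 × 180.3 / (6.022 × 10²³ × 7.910) = 1.514 × 10^-22 cm³, so a = 5.330 × 10^-8 cm = 5.330 Å.
Atoms touch along the face diagonal, so √2·a = 4r, so r = 0.3536 × a = 1.88 Å.

1.88 Å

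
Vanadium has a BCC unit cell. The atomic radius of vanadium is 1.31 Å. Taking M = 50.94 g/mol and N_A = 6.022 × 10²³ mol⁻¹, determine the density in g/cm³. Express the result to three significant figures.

In a BCC lattice, atoms touch along the body diagonal, so √3·a = 4r, giving a = 3.025 Å = 3.025 × 10^-8 cm.
With Z = 2, ρ = Z·M/(N_A·a³) = 2 × 50.94 / (6.022 × 10²³ × 2.769 × 10^-23) = 6.110 g/cm³.

6.11 g/cm³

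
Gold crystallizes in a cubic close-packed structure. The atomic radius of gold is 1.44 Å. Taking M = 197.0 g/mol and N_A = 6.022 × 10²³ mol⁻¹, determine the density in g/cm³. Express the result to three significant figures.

In an FCC lattice, atoms touch along the face diagonal, so √2·a = 4r, giving a = 4.073 Å = 4.073 × 10^-8 cm.
With Z = 4, ρ = Z·M/(N_A·a³) = 4 × 197.0 / (6.022 × 10²³ × 6.757 × 10^-23) = 19.37 g/cm³.

19.4 g/cm³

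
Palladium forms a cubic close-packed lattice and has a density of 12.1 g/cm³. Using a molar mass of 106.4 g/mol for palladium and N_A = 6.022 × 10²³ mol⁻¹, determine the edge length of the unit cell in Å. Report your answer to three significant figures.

3.88 Å

With Z = 4 atoms per FCC cell, a³ = Z·M/(N_A·ρ) = 4 × 106.4 / (6.022 × 10²³ × 12.10 g/cm³) = 5.841 × 10^-23 cm³.
a = (5.841 × 10^-23)^(1/3) = 3.880 × 10^-8 cm = 3.88 Å.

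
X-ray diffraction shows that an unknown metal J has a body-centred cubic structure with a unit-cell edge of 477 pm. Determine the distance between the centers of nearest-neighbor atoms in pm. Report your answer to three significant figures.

In a BCC structure, atoms touch along the body diagonal, so √3·a = 4r; the nearest-neighbor distance equals 2r = 0.8660·a.
d = 0.8660 × 477 = 413 pm.

413 pm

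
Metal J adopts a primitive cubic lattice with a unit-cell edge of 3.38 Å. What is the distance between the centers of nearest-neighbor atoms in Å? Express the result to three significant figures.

3.38 Å

In a simple cubic structure, atoms touch along the cell edge, so a = 2r; the nearest-neighbor distance equals 2r = 1.000·a.
d = 1.000 × 3.38 = 3.38 Å.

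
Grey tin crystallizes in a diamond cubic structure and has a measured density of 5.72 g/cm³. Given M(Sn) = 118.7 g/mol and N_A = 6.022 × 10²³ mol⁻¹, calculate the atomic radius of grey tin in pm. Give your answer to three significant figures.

141 pm

For a diamond cubic cell (Z = 8), a³ = Z·M/(N_A·ρ) = 8 × 118.7 / (6.022 × 10²³ × 5.720) = 2.757 × 10^-22 cm³, so a = 6.508 × 10^-8 cm = 650.8 pm.
Nearest neighbors lie along the body diagonal with √3·a = 8r, so r = 0.2165 × a = 141 pm.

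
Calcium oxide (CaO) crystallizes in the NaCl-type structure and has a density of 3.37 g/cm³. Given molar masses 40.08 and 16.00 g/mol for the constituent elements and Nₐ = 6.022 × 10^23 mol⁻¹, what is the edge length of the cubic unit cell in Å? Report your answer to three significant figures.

M(CaO) = 56.08 g/mol; Z = 4 formula units per cell.
a³ = Z·M/(N_A·ρ) = 4 × 56.08 / (6.022 × 10²³ × 3.37) = 1.105 × 10^-22 cm³, so a = 4.799 × 10^-8 cm = 4.80 Å.

4.80 Å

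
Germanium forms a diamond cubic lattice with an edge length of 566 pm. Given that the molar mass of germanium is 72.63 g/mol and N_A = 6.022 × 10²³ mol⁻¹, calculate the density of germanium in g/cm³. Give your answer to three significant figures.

A diamond cubic unit cell contains Z = 8 atoms.
Cell volume: a³ = (566 pm)³ = (5.660 × 10^-8 cm)³ = 1.813 × 10^-22 cm³.
ρ = Z·M/(N_A·a³) = 8 × 72.63 / (6.022 × 10²³ × 1.813 × 10^-22) = 5.321 g/cm³.

5.32 g/cm³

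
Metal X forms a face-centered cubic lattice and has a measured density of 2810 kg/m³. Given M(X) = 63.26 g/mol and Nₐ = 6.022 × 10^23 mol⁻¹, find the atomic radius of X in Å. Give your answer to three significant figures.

For an FCC cell (Z = 4), a³ = Z·M/(N_A·ρ) = 4 × 63.26 / (6.022 × 10²³ × 2.810) = 1.495 × 10^-22 cm³, so a = 5.308 × 10^-8 cm = 5.308 Å.
Atoms touch along the face diagonal, so √2·a = 4r, so r = 0.3536 × a = 1.88 Å.

1.88 Å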